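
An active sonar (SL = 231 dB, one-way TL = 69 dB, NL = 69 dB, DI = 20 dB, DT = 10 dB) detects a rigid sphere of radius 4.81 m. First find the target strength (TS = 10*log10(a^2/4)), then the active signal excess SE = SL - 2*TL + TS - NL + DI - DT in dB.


Step 1: TS = 10*log10(4.81^2/4) = 7.62 dB
Step 2: SE = SL - 2*TL + TS - NL + DI - DT = 231 - 2*69 + (7.62) - 69 + 20 - 10 = 41.62

41.62 dB


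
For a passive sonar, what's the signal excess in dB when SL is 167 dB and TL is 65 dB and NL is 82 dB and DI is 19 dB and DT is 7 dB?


32 dB


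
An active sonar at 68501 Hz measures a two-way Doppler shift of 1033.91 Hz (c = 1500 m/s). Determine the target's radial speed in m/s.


From fd = 2*f*v/c, v = c*fd/(2*f) = 1500 * 1033.91 / (2*68501) = 11.32

11.32 m/s


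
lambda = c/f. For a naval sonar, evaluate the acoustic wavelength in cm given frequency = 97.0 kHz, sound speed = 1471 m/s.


lambda = c/f = 1471 / 97000 = 0.0152 m = 1.52 cm

1.52 cm


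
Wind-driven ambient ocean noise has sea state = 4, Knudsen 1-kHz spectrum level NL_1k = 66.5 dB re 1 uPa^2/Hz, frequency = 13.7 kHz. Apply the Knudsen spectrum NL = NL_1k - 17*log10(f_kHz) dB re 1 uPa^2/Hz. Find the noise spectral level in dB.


NL = NL_1k - 17*log10(f_kHz) = 66.5 - 17*log10(13.7) = 66.5 - (19.32) = 47.18

47.18 dB


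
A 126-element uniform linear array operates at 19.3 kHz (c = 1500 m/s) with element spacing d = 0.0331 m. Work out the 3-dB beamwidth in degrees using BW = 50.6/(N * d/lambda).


Step 1: lambda = 1500/19300 = 0.07772 m
Step 2: d/lambda = 0.0331/0.07772 = 0.4259
Step 3: BW = 50.6/(N * d/lambda) = 50.6/(126 * 0.4259) = 0.94

0.94 deg


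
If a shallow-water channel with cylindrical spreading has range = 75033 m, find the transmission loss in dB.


TL = 10*log10(75033) = 48.75

48.75 dB


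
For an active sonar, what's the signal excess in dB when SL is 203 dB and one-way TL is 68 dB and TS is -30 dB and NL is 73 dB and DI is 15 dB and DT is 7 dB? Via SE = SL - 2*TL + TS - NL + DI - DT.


-28 dB


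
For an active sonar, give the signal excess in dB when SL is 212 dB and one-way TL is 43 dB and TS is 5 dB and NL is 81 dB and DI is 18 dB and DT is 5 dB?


SE = SL - 2*TL + TS - NL + DI - DT = 212 - 2*43 + (5) - 81 + 18 - 5 = 63

63 dB


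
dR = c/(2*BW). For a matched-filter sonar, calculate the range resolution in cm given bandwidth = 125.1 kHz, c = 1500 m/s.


dR = c/(2*BW) = 1500 / (2 * 125.1e3) = 0.006 m = 0.6 cm

0.6 cm


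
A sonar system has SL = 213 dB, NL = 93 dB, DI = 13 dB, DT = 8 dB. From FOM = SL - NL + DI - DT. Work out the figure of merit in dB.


FOM = SL - NL + DI - DT = 213 - 93 + 13 - 8 = 125

125 dB


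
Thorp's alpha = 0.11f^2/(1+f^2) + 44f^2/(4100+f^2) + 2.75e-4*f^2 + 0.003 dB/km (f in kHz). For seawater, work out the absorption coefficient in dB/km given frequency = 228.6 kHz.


f^2 = 52257.96
alpha = 0.11*52257.96/(1+52257.96) + 44*52257.96/(4100+52257.96) + 2.75e-4*52257.96 + 0.003 = 55.283

55.283 dB/km


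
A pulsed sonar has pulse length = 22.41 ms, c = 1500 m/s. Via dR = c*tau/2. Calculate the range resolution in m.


16.8075 m


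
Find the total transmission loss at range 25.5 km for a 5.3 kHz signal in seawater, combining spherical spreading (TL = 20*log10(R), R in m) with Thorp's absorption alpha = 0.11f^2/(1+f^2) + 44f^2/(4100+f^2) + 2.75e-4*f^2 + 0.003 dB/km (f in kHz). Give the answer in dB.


98.75 dB


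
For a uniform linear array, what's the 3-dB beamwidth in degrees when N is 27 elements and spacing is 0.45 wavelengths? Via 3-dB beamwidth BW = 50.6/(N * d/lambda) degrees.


BW = 50.6 / (27 * 0.45) = 50.6 / 12.15 = 4.16

4.16 deg


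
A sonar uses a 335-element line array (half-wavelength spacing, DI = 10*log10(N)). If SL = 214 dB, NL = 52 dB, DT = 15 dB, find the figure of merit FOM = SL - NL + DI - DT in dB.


Step 1: DI = 10*log10(335) = 25.25 dB
Step 2: FOM = SL - NL + DI - DT = 214 - 52 + 25.25 - 15 = 172.25

172.25 dB


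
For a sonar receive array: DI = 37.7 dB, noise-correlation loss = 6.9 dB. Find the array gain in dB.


AG = DI - L_corr = 37.7 - 6.9 = 30.8

30.8 dB


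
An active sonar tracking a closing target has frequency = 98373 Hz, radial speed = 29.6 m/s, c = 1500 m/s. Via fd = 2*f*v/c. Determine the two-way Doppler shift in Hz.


fd = 2*f*v/c = 2 * 98373 * 29.6 / 1500 = 3882.45

3882.45 Hz


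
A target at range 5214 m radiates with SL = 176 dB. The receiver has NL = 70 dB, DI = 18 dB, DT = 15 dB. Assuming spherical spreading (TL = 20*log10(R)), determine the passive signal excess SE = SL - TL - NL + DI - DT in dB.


Step 1: TL = 20*log10(5214) = 74.34 dB
Step 2: SE = 176 - 74.34 - 70 + 18 - 15 = 34.66

34.66 dB


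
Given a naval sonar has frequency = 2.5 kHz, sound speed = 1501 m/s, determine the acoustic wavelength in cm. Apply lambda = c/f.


60.04 cm


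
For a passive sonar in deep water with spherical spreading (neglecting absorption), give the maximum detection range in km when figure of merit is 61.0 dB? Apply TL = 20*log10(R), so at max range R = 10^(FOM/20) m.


1.12 km


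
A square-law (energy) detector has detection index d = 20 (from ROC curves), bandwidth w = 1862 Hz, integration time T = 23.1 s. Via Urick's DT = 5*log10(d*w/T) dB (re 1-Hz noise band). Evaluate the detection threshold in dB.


16.04 dB


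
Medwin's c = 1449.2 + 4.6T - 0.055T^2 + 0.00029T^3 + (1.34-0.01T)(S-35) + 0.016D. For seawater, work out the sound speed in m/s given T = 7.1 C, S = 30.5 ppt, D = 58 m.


c = 1449.2 + 4.6*7.1 - 0.055*7.1^2 + 0.00029*7.1^3 + (1.34 - 0.01*7.1)*(30.5 - 35) + 0.016*58 = 1474.41

1474.41 m/s


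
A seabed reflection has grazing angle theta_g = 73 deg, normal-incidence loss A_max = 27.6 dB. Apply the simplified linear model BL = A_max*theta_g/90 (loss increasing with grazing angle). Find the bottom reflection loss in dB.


22.39 dB


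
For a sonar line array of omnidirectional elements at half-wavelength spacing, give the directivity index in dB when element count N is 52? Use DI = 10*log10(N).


17.16 dB


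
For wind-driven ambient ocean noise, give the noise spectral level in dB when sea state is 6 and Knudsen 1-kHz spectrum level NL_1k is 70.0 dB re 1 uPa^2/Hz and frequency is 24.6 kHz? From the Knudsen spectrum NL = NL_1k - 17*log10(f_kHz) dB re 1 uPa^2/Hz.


NL = NL_1k - 17*log10(f_kHz) = 70.0 - 17*log10(24.6) = 70.0 - (23.65) = 46.35

46.35 dB


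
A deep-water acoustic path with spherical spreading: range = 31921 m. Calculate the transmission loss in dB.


TL = 20*log10(31921) = 90.08

90.08 dB


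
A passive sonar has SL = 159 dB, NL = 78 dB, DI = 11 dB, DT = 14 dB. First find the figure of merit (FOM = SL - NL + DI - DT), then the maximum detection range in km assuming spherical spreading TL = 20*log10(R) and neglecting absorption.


Step 1: FOM = SL - NL + DI - DT = 159 - 78 + 11 - 14 = 78 dB
Step 2: at max range FOM = TL = 20*log10(R), so R = 10^(78/20) = 7943.28 m = 7.94 km

7.94 km


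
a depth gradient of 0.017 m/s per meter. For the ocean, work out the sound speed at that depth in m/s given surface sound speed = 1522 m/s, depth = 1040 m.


c = 1522 + 0.017 * 1040 = 1539.68

1539.68 m/s


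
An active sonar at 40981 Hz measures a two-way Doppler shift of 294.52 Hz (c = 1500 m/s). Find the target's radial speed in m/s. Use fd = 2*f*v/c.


From fd = 2*f*v/c, v = c*fd/(2*f) = 1500 * 294.52 / (2*40981) = 5.39

5.39 m/s


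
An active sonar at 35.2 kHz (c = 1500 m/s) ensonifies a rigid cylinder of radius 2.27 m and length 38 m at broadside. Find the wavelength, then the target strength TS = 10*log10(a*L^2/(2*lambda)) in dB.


Step 1: lambda = c/f = 1500/35200 = 0.04261 m
Step 2: TS = 10*log10(a*L^2/(2*lambda)) = 10*log10(2.27*38^2/(2*0.04261)) = 45.85

45.85 dB


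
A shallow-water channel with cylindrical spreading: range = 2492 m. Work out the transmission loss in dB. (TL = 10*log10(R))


33.97 dB


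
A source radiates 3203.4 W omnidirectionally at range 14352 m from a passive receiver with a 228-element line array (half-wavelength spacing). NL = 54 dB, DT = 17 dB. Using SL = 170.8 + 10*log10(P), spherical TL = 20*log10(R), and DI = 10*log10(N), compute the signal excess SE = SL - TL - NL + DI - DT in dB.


75.3 dB


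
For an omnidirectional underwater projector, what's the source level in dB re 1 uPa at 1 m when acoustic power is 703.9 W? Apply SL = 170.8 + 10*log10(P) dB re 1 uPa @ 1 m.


SL = 170.8 + 10*log10(703.9) = 170.8 + 28.48 = 199.28

199.28 dB


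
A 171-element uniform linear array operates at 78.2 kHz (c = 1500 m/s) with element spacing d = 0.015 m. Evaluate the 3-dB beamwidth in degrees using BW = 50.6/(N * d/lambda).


Step 1: lambda = 1500/78200 = 0.01918 m
Step 2: d/lambda = 0.015/0.01918 = 0.7821
Step 3: BW = 50.6/(N * d/lambda) = 50.6/(171 * 0.7821) = 0.38

0.38 deg


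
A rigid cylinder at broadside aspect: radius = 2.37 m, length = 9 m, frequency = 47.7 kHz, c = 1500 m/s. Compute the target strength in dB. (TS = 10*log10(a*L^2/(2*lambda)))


lambda = 1500/47700 = 0.03145 m
TS = 10*log10(2.37*9^2/(2*0.03145)) = 34.85

34.85 dB


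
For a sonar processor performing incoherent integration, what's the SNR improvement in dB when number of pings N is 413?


Gain = 5*log10(413) = 13.08

13.08 dB


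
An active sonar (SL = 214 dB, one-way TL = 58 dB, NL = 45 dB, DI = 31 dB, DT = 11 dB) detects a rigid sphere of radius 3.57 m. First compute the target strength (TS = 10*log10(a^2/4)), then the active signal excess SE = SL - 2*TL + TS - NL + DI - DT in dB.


Step 1: TS = 10*log10(3.57^2/4) = 5.03 dB
Step 2: SE = SL - 2*TL + TS - NL + DI - DT = 214 - 2*58 + (5.03) - 45 + 31 - 11 = 78.03

78.03 dB


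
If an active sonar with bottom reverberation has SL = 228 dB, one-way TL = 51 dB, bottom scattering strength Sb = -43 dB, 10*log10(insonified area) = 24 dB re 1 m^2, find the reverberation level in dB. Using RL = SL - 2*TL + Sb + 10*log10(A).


107 dB


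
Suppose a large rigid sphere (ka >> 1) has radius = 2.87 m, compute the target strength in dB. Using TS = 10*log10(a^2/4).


TS = 10*log10(2.87^2 / 4) = 10*log10(2.059225) = 3.14

3.14 dB


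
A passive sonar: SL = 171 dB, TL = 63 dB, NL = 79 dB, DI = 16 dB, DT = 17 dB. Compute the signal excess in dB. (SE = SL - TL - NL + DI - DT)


SE = SL - TL - NL + DI - DT = 171 - 63 - 79 + 16 - 17 = 28

28 dB


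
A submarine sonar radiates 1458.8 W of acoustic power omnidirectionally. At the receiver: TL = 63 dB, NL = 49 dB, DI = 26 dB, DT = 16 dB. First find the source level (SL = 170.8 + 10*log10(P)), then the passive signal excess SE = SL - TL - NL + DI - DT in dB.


Step 1: SL = 170.8 + 10*log10(1458.8) = 202.44 dB
Step 2: SE = SL - TL - NL + DI - DT = 202.44 - 63 - 49 + 26 - 16 = 100.44

100.44 dB


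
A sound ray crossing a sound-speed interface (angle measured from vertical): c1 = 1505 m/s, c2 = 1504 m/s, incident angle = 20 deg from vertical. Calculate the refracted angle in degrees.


sin(theta2) = (c2/c1)*sin(theta1) = (1504/1505)*sin(20 deg) = 0.34179
theta2 = arcsin(0.34179) = 19.99

19.99 deg


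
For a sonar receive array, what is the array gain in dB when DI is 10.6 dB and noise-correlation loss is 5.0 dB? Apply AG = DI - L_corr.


AG = DI - L_corr = 10.6 - 5.0 = 5.6

5.6 dB


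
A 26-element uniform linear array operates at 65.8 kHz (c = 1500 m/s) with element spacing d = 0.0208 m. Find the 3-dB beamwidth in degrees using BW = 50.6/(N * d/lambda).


2.13 deg


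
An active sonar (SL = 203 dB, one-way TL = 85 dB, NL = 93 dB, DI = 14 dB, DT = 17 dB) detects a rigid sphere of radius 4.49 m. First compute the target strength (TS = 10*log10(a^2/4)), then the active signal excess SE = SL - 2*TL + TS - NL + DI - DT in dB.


Step 1: TS = 10*log10(4.49^2/4) = 7.02 dB
Step 2: SE = SL - 2*TL + TS - NL + DI - DT = 203 - 2*85 + (7.02) - 93 + 14 - 17 = -55.98

-55.98 dB


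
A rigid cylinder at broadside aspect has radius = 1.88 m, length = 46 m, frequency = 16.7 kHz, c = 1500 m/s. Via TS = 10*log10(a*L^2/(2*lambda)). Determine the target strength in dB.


43.45 dB


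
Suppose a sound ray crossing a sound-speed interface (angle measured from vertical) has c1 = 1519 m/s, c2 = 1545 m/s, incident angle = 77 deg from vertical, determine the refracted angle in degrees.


sin(theta2) = (c2/c1)*sin(theta1) = (1545/1519)*sin(77 deg) = 0.99105
theta2 = arcsin(0.99105) = 82.33

82.33 deg


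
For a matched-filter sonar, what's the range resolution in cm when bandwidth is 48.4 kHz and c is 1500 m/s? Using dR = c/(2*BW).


dR = c/(2*BW) = 1500 / (2 * 48.4e3) = 0.0155 m = 1.55 cm

1.55 cm


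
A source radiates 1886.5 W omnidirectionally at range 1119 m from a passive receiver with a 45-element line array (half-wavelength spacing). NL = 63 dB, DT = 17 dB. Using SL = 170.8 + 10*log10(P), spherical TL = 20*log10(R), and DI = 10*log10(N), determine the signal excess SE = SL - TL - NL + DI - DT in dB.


Step 1: SL = 170.8 + 10*log10(1886.5) = 203.56 dB
Step 2: TL = 20*log10(1119) = 60.98 dB
Step 3: DI = 10*log10(45) = 16.53 dB
Step 4: SE = SL - TL - NL + DI - DT = 203.56 - 60.98 - 63 + 16.53 - 17 = 79.11

79.11 dB


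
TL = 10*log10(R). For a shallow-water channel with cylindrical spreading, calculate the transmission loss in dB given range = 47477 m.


TL = 10*log10(47477) = 46.76

46.76 dB


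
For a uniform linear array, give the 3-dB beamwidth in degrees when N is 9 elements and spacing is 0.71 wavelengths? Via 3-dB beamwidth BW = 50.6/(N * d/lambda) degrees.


BW = 50.6 / (9 * 0.71) = 50.6 / 6.39 = 7.92

7.92 deg


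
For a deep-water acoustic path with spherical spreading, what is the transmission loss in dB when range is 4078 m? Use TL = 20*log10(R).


TL = 20*log10(4078) = 72.21

72.21 dB


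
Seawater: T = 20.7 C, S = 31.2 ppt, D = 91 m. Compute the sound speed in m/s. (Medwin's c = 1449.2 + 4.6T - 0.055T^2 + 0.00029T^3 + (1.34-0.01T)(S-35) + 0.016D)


c = 1449.2 + 4.6*20.7 - 0.055*20.7^2 + 0.00029*20.7^3 + (1.34 - 0.01*20.7)*(31.2 - 35) + 0.016*91 = 1520.58

1520.58 m/s


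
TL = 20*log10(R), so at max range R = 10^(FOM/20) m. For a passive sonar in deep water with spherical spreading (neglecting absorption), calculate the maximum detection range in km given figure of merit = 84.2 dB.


16.22 km


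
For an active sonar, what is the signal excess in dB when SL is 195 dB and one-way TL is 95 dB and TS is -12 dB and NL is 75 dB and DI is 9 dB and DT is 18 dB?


SE = SL - 2*TL + TS - NL + DI - DT = 195 - 2*95 + (-12) - 75 + 9 - 18 = -91

-91 dB


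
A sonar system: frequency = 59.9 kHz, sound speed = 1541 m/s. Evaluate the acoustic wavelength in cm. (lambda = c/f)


2.57 cm


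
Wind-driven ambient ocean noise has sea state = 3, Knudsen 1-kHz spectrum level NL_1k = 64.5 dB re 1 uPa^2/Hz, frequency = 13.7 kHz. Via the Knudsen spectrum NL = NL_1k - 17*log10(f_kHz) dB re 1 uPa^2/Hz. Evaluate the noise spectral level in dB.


45.18 dB


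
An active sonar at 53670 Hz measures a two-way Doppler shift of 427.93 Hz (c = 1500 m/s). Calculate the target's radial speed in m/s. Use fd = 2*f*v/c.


5.98 m/s


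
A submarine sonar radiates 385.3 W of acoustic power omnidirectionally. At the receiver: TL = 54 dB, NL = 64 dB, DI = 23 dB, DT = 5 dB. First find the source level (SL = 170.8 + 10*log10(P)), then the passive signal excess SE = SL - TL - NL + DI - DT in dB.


Step 1: SL = 170.8 + 10*log10(385.3) = 196.66 dB
Step 2: SE = SL - TL - NL + DI - DT = 196.66 - 54 - 64 + 23 - 5 = 96.66

96.66 dB


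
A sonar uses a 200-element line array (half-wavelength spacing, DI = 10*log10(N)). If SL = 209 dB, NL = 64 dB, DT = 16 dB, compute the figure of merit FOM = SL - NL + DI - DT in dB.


152.01 dB


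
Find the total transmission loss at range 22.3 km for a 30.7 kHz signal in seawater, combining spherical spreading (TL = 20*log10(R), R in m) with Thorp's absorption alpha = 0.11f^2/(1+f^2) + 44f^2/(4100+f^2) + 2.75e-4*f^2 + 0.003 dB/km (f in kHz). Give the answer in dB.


Step 1 (Thorp): alpha = 0.11*942.49/(1+942.49) + 44*942.49/(4100+942.49) + 2.75e-4*942.49 + 0.003 = 8.5961 dB/km
Step 2: TL_spread = 20*log10(22300) = 86.97 dB
Step 3: TL_abs = alpha*R = 8.5961 * 22.3 = 191.69 dB
Step 4: TL_total = 86.97 + 191.69 = 278.66

278.66 dB


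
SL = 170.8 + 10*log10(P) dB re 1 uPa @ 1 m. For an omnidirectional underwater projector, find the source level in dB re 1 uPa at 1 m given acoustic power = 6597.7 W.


208.99 dB


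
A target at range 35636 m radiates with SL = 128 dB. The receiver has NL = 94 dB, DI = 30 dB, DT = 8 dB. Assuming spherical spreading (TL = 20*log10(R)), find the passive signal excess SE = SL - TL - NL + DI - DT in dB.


Step 1: TL = 20*log10(35636) = 91.04 dB
Step 2: SE = 128 - 91.04 - 94 + 30 - 8 = -35.04

-35.04 dB


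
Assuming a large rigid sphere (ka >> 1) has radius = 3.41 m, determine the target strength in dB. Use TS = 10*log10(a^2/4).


4.63 dB


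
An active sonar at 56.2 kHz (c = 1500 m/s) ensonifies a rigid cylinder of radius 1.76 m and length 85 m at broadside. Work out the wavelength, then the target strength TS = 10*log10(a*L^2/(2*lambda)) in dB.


Step 1: lambda = c/f = 1500/56200 = 0.02669 m
Step 2: TS = 10*log10(a*L^2/(2*lambda)) = 10*log10(1.76*85^2/(2*0.02669)) = 53.77

53.77 dB


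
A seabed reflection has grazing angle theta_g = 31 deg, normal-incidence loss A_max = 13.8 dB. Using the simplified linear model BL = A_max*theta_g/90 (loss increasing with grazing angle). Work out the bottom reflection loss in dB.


BL = A_max * theta_g / 90 = 13.8 * 31 / 90 = 4.75

4.75 dB


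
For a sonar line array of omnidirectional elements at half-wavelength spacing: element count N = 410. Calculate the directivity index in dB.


26.13 dB


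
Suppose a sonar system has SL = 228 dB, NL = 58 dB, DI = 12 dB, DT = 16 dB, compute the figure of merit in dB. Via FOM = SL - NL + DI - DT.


FOM = SL - NL + DI - DT = 228 - 58 + 12 - 16 = 166

166 dB


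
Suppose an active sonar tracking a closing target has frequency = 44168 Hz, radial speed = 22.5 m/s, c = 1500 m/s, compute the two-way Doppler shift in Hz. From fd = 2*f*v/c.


1325.04 Hz


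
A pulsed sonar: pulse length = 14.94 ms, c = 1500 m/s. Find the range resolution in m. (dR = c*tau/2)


dR = c*tau/2 = 1500 * 14.94e-3 / 2 = 11.205

11.205 m


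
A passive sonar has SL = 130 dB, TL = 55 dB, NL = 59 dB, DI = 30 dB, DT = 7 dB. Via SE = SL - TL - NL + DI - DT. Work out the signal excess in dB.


SE = SL - TL - NL + DI - DT = 130 - 55 - 59 + 30 - 7 = 39

39 dB


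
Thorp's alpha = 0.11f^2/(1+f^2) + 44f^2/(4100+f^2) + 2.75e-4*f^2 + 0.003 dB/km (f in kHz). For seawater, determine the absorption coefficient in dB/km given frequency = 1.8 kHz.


0.123 dB/km


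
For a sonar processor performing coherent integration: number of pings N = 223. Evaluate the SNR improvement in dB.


23.48 dB


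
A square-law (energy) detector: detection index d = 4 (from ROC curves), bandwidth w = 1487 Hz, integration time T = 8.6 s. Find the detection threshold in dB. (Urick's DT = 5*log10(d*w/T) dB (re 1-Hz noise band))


14.2 dB


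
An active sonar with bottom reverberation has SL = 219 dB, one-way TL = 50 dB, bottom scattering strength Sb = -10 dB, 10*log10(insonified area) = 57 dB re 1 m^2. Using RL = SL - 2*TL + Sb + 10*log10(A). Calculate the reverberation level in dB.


166 dB


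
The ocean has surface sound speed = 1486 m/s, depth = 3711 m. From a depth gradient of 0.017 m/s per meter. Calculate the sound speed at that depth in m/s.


c = 1486 + 0.017 * 3711 = 1549.087

1549.087 m/s


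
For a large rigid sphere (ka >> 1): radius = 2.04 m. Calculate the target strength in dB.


0.17 dB


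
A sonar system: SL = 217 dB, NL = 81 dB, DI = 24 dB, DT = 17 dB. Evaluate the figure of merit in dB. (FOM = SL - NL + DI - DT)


FOM = SL - NL + DI - DT = 217 - 81 + 24 - 17 = 143

143 dB


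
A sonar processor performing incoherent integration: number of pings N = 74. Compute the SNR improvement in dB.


Gain = 5*log10(74) = 9.35

9.35 dB


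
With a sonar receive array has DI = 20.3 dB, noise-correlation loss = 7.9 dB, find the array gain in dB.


AG = DI - L_corr = 20.3 - 7.9 = 12.4

12.4 dB


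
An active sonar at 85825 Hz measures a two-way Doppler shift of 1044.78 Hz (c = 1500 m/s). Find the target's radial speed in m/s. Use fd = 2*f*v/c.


From fd = 2*f*v/c, v = c*fd/(2*f) = 1500 * 1044.78 / (2*85825) = 9.13

9.13 m/s


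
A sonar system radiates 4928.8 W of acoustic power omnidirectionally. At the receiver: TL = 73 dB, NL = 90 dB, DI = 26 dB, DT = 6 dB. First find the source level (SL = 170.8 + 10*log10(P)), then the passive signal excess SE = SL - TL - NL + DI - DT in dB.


Step 1: SL = 170.8 + 10*log10(4928.8) = 207.73 dB
Step 2: SE = SL - TL - NL + DI - DT = 207.73 - 73 - 90 + 26 - 6 = 64.73

64.73 dB


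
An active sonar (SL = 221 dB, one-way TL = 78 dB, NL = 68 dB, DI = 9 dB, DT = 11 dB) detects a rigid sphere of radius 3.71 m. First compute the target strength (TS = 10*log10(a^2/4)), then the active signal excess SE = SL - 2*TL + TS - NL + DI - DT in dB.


Step 1: TS = 10*log10(3.71^2/4) = 5.37 dB
Step 2: SE = SL - 2*TL + TS - NL + DI - DT = 221 - 2*78 + (5.37) - 68 + 9 - 11 = 0.37

0.37 dB


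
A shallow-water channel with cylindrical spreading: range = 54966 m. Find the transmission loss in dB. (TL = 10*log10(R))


TL = 10*log10(54966) = 47.4

47.4 dB


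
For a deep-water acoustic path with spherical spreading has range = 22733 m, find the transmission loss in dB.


TL = 20*log10(22733) = 87.13

87.13 dB


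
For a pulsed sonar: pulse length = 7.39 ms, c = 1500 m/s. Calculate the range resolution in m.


5.5425 m


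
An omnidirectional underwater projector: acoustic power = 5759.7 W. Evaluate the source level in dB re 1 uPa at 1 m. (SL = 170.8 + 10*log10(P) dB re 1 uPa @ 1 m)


208.4 dB


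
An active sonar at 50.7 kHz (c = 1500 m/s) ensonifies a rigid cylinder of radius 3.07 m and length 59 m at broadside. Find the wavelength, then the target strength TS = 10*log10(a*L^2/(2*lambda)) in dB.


Step 1: lambda = c/f = 1500/50700 = 0.02959 m
Step 2: TS = 10*log10(a*L^2/(2*lambda)) = 10*log10(3.07*59^2/(2*0.02959)) = 52.57

52.57 dB


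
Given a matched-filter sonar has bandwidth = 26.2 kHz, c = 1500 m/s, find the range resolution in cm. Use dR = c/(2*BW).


dR = c/(2*BW) = 1500 / (2 * 26.2e3) = 0.0286 m = 2.86 cm

2.86 cm


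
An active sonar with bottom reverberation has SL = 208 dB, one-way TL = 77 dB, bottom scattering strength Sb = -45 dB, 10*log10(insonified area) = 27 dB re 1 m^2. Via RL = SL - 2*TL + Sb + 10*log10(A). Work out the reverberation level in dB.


RL = SL - 2*TL + Sb + 10*log10(A) = 208 - 2*77 + (-45) + 27 = 36

36 dB


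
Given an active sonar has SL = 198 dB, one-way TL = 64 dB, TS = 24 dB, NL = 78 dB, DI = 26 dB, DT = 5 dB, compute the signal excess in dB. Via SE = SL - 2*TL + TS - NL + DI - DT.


SE = SL - 2*TL + TS - NL + DI - DT = 198 - 2*64 + (24) - 78 + 26 - 5 = 37

37 dB


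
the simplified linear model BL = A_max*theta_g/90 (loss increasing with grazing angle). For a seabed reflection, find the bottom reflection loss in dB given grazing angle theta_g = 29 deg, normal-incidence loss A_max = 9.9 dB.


BL = A_max * theta_g / 90 = 9.9 * 29 / 90 = 3.19

3.19 dB


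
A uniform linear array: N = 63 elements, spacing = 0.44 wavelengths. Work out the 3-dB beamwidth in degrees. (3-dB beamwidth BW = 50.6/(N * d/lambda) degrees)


BW = 50.6 / (63 * 0.44) = 50.6 / 27.72 = 1.83

1.83 deg


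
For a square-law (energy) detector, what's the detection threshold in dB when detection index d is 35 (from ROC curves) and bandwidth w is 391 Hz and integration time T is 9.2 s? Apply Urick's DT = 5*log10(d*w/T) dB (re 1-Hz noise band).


DT = 5*log10(d*w/T) = 5*log10(35 * 391 / 9.2) = 5*log10(1487.5) = 15.86

15.86 dB


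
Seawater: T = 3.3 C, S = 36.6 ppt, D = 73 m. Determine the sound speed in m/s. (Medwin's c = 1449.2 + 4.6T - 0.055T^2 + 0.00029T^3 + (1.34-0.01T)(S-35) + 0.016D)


c = 1449.2 + 4.6*3.3 - 0.055*3.3^2 + 0.00029*3.3^3 + (1.34 - 0.01*3.3)*(36.6 - 35) + 0.016*73 = 1467.05

1467.05 m/s


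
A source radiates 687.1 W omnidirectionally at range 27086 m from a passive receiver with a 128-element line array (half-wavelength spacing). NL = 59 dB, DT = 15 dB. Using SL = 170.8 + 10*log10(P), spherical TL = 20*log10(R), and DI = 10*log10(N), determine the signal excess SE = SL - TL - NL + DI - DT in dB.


Step 1: SL = 170.8 + 10*log10(687.1) = 199.17 dB
Step 2: TL = 20*log10(27086) = 88.65 dB
Step 3: DI = 10*log10(128) = 21.07 dB
Step 4: SE = SL - TL - NL + DI - DT = 199.17 - 88.65 - 59 + 21.07 - 15 = 57.59

57.59 dB


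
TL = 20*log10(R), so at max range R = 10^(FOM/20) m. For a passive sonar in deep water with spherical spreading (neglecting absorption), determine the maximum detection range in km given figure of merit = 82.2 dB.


At max range FOM = TL, so 20*log10(R) = 82.2
R = 10^(82.2/20) = 12882.5 m = 12.88 km

12.88 km


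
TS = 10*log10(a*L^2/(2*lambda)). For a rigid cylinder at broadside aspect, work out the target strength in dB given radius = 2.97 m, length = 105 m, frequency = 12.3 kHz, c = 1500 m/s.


51.28 dB


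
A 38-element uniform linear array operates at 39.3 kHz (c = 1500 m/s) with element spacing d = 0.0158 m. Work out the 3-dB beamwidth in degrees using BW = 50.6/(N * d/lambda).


Step 1: lambda = 1500/39300 = 0.03817 m
Step 2: d/lambda = 0.0158/0.03817 = 0.4139
Step 3: BW = 50.6/(N * d/lambda) = 50.6/(38 * 0.4139) = 3.22

3.22 deg


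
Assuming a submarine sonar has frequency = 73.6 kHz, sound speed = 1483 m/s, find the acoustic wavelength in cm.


lambda = c/f = 1483 / 73600 = 0.0201 m = 2.01 cm

2.01 cm


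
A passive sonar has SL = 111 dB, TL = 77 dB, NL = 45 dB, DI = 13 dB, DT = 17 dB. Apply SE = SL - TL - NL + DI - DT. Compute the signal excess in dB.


SE = SL - TL - NL + DI - DT = 111 - 77 - 45 + 13 - 17 = -15

-15 dB


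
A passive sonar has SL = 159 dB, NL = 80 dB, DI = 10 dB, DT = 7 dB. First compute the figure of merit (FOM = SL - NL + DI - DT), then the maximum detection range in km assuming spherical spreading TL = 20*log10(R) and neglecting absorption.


Step 1: FOM = SL - NL + DI - DT = 159 - 80 + 10 - 7 = 82 dB
Step 2: at max range FOM = TL = 20*log10(R), so R = 10^(82/20) = 12589.25 m = 12.59 km

12.59 km


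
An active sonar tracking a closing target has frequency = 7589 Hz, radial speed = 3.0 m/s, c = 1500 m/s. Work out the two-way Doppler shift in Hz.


fd = 2*f*v/c = 2 * 7589 * 3.0 / 1500 = 30.36

30.36 Hz


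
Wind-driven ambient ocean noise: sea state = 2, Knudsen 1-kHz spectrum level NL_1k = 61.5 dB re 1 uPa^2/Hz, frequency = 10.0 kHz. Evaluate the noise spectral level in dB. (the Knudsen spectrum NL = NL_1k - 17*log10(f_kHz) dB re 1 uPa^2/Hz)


44.5 dB


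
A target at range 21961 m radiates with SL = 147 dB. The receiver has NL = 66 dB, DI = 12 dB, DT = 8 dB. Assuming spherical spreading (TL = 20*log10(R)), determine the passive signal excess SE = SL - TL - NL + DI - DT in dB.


Step 1: TL = 20*log10(21961) = 86.83 dB
Step 2: SE = 147 - 86.83 - 66 + 12 - 8 = -1.83

-1.83 dB


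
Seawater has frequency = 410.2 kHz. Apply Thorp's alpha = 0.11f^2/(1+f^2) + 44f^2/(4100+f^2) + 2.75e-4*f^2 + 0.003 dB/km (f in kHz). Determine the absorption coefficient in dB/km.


89.339 dB/km


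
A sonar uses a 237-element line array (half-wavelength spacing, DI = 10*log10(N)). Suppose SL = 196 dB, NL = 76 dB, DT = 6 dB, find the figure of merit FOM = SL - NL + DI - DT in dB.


Step 1: DI = 10*log10(237) = 23.75 dB
Step 2: FOM = SL - NL + DI - DT = 196 - 76 + 23.75 - 6 = 137.75

137.75 dB


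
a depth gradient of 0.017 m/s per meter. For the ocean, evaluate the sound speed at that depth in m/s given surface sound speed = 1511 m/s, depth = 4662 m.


c = 1511 + 0.017 * 4662 = 1590.254

1590.254 m/s


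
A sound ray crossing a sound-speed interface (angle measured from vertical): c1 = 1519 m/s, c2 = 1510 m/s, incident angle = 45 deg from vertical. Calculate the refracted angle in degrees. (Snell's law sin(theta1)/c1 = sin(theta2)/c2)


sin(theta2) = (c2/c1)*sin(theta1) = (1510/1519)*sin(45 deg) = 0.70292
theta2 = arcsin(0.70292) = 44.66

44.66 deg


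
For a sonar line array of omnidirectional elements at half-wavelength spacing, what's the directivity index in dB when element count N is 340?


DI = 10*log10(340) = 25.31

25.31 dB


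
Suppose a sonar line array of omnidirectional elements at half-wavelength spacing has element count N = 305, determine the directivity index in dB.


24.84 dB


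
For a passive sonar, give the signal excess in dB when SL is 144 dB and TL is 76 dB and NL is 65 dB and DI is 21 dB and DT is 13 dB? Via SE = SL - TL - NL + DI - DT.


SE = SL - TL - NL + DI - DT = 144 - 76 - 65 + 21 - 13 = 11

11 dB


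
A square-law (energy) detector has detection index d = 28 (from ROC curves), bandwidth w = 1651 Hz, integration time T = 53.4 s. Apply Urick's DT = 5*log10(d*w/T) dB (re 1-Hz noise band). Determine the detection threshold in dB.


DT = 5*log10(d*w/T) = 5*log10(28 * 1651 / 53.4) = 5*log10(865.69) = 14.69

14.69 dB


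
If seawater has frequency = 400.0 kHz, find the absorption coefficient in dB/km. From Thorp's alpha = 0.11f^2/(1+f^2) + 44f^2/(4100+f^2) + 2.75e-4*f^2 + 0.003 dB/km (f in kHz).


f^2 = 160000.0
alpha = 0.11*160000.0/(1+160000.0) + 44*160000.0/(4100+160000.0) + 2.75e-4*160000.0 + 0.003 = 87.014

87.014 dB/km


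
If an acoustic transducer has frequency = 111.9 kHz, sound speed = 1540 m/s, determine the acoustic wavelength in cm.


lambda = c/f = 1540 / 111900 = 0.0138 m = 1.38 cm

1.38 cm


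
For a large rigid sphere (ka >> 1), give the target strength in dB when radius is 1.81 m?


TS = 10*log10(1.81^2 / 4) = 10*log10(0.819025) = -0.87

-0.87 dB


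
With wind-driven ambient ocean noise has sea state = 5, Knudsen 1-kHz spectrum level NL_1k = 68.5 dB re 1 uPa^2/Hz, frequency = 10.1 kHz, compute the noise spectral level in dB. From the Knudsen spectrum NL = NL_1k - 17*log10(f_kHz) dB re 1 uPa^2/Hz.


NL = NL_1k - 17*log10(f_kHz) = 68.5 - 17*log10(10.1) = 68.5 - (17.07) = 51.43

51.43 dB


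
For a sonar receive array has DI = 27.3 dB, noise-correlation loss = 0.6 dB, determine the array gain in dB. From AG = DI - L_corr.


AG = DI - L_corr = 27.3 - 0.6 = 26.7

26.7 dB


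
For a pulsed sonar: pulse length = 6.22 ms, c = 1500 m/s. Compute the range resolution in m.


4.665 m


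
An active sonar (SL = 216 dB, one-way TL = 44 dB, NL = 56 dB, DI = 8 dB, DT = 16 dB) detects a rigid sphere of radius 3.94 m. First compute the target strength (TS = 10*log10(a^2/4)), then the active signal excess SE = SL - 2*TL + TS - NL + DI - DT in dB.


Step 1: TS = 10*log10(3.94^2/4) = 5.89 dB
Step 2: SE = SL - 2*TL + TS - NL + DI - DT = 216 - 2*44 + (5.89) - 56 + 8 - 16 = 69.89

69.89 dB


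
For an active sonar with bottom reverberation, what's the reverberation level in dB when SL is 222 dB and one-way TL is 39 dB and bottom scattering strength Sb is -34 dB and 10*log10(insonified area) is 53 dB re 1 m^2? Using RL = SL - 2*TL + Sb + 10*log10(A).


RL = SL - 2*TL + Sb + 10*log10(A) = 222 - 2*39 + (-34) + 53 = 163

163 dB


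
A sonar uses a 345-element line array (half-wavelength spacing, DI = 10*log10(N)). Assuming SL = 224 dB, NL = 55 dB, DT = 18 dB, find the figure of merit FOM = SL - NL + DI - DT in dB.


176.38 dB


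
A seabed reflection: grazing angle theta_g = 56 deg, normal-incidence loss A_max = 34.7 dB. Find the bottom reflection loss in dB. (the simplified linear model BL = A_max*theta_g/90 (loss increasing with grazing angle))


BL = A_max * theta_g / 90 = 34.7 * 56 / 90 = 21.59

21.59 dB


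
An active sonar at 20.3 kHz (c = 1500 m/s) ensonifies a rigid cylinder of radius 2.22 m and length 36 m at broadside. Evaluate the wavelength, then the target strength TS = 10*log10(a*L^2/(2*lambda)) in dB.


Step 1: lambda = c/f = 1500/20300 = 0.07389 m
Step 2: TS = 10*log10(a*L^2/(2*lambda)) = 10*log10(2.22*36^2/(2*0.07389)) = 42.89

42.89 dB


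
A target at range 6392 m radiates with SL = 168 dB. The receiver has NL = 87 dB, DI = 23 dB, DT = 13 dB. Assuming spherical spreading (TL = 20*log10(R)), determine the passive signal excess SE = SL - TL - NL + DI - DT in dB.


14.89 dB


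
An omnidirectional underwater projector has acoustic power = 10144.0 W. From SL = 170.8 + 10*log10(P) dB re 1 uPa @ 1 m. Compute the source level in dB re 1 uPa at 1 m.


SL = 170.8 + 10*log10(10144.0) = 170.8 + 40.06 = 210.86

210.86 dB


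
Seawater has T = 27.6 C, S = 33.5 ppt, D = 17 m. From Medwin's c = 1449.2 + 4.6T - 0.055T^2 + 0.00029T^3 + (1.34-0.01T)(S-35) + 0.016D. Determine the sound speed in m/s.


1539.04 m/s


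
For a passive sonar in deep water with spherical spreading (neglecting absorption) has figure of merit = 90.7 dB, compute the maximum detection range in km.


34.28 km


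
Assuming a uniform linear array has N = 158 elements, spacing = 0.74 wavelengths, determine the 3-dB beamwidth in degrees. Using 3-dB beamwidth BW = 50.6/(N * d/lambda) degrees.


0.43 deg


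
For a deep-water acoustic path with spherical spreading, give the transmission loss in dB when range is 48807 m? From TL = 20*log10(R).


TL = 20*log10(48807) = 93.77

93.77 dB


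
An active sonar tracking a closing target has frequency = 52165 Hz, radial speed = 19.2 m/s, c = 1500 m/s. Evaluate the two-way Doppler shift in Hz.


fd = 2*f*v/c = 2 * 52165 * 19.2 / 1500 = 1335.42

1335.42 Hz


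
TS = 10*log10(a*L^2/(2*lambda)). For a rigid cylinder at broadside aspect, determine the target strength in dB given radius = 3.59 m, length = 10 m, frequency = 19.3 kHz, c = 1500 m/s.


lambda = 1500/19300 = 0.07772 m
TS = 10*log10(3.59*10^2/(2*0.07772)) = 33.64

33.64 dB


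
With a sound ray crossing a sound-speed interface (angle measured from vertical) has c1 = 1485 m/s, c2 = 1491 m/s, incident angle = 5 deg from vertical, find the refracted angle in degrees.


sin(theta2) = (c2/c1)*sin(theta1) = (1491/1485)*sin(5 deg) = 0.08751
theta2 = arcsin(0.08751) = 5.02

5.02 deg


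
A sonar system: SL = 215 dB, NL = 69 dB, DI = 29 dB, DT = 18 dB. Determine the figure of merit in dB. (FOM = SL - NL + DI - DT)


FOM = SL - NL + DI - DT = 215 - 69 + 29 - 18 = 157

157 dB


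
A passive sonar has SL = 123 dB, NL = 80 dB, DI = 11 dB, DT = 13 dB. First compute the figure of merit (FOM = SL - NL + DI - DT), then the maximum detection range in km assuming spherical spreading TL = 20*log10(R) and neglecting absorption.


Step 1: FOM = SL - NL + DI - DT = 123 - 80 + 11 - 13 = 41 dB
Step 2: at max range FOM = TL = 20*log10(R), so R = 10^(41/20) = 112.2 m = 0.11 km

0.11 km


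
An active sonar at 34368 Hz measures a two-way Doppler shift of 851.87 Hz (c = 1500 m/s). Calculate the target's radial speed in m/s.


18.59 m/s


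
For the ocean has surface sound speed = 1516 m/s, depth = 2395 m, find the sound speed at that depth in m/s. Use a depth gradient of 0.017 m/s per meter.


c = 1516 + 0.017 * 2395 = 1556.715

1556.715 m/s


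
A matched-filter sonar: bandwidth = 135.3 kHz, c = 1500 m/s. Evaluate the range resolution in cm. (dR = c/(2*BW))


0.55 cm


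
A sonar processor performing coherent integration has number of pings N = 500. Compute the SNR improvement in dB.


26.99 dB


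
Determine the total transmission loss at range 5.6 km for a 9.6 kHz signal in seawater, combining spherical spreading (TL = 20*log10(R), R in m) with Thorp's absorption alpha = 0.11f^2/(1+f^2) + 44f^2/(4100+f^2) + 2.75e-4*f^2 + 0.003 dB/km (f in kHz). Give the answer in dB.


81.15 dB


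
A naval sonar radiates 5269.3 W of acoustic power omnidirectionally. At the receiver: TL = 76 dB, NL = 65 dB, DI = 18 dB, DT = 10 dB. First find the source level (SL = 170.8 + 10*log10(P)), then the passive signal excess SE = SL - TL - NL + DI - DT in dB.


Step 1: SL = 170.8 + 10*log10(5269.3) = 208.02 dB
Step 2: SE = SL - TL - NL + DI - DT = 208.02 - 76 - 65 + 18 - 10 = 75.02

75.02 dB


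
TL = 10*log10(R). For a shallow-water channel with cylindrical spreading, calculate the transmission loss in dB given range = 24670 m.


43.92 dB


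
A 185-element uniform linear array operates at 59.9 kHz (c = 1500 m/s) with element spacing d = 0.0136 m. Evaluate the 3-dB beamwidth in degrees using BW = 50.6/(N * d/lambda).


Step 1: lambda = 1500/59900 = 0.02504 m
Step 2: d/lambda = 0.0136/0.02504 = 0.5431
Step 3: BW = 50.6/(N * d/lambda) = 50.6/(185 * 0.5431) = 0.5

0.5 deg


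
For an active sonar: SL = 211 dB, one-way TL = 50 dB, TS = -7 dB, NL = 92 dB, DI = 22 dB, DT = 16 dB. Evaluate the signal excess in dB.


SE = SL - 2*TL + TS - NL + DI - DT = 211 - 2*50 + (-7) - 92 + 22 - 16 = 18

18 dB


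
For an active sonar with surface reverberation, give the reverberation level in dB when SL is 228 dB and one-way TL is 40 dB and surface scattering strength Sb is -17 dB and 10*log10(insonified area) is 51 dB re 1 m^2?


RL = SL - 2*TL + Sb + 10*log10(A) = 228 - 2*40 + (-17) + 51 = 182

182 dB


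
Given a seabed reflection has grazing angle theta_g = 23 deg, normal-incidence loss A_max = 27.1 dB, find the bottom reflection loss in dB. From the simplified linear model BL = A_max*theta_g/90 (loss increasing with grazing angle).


BL = A_max * theta_g / 90 = 27.1 * 23 / 90 = 6.93

6.93 dB


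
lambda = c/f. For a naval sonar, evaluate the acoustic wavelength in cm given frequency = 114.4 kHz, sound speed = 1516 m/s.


lambda = c/f = 1516 / 114400 = 0.0133 m = 1.33 cm

1.33 cm


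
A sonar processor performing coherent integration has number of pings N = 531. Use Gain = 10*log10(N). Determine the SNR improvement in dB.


Gain = 10*log10(531) = 27.25

27.25 dB


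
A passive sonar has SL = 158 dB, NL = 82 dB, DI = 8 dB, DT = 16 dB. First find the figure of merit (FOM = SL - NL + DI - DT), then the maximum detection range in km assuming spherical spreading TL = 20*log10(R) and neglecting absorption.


Step 1: FOM = SL - NL + DI - DT = 158 - 82 + 8 - 16 = 68 dB
Step 2: at max range FOM = TL = 20*log10(R), so R = 10^(68/20) = 2511.89 m = 2.51 km

2.51 km


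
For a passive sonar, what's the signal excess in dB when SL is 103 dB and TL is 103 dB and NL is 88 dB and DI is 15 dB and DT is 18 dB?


SE = SL - TL - NL + DI - DT = 103 - 103 - 88 + 15 - 18 = -91

-91 dB


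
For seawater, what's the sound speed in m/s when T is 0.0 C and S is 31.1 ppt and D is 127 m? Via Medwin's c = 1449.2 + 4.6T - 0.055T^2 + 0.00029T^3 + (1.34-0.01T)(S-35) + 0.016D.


1446.01 m/s


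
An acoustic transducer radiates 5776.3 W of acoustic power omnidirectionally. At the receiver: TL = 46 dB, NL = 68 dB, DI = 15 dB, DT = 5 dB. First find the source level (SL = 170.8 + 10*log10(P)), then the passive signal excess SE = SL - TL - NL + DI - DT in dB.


Step 1: SL = 170.8 + 10*log10(5776.3) = 208.42 dB
Step 2: SE = SL - TL - NL + DI - DT = 208.42 - 46 - 68 + 15 - 5 = 104.42

104.42 dB


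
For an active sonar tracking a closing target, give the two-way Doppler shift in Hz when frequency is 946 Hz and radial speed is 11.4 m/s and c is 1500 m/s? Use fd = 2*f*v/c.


fd = 2*f*v/c = 2 * 946 * 11.4 / 1500 = 14.38

14.38 Hz


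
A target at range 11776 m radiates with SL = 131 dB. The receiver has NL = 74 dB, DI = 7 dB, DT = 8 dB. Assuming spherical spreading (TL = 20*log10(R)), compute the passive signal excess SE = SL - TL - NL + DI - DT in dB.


-25.42 dB
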